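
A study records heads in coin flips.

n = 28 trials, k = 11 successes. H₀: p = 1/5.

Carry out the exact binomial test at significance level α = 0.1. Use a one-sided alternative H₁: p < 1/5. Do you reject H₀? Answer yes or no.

reject H₀: no

Exact binomial: n=28, k=11, p₀=1/5=0.2000
P(X≤11) from Σ C(n,i)·p₀^i·(1−p₀)^(n−i)
p-value (one-sided, H₁ less) = 0.99504
At α=0.1: p ≥ α → fail to reject H₀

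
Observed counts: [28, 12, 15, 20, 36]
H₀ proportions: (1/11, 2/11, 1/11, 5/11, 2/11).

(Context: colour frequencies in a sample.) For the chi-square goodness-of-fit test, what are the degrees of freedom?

df = k − 1 = 5 − 1 = 4

degrees of freedom = 4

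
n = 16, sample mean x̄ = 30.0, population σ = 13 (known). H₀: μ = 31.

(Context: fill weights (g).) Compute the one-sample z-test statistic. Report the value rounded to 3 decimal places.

SE = σ/√n = 13/√16 = 3.2500
z = (x̄−μ₀)/SE = (30.0−31)/3.2500 = -0.3077

test statistic = -0.308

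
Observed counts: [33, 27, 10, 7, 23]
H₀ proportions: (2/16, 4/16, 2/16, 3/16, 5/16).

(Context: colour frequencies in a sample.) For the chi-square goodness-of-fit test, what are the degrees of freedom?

df = k − 1 = 5 − 1 = 4

degrees of freedom = 4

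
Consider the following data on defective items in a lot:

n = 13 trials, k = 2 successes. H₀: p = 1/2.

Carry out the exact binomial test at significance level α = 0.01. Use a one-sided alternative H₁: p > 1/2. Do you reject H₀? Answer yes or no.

reject H₀: no

Exact binomial: n=13, k=2, p₀=1/2=0.5000
P(X≥2) from Σ C(n,i)·p₀^i·(1−p₀)^(n−i)
p-value (one-sided, H₁ greater) = 0.99829
At α=0.01: p ≥ α → fail to reject H₀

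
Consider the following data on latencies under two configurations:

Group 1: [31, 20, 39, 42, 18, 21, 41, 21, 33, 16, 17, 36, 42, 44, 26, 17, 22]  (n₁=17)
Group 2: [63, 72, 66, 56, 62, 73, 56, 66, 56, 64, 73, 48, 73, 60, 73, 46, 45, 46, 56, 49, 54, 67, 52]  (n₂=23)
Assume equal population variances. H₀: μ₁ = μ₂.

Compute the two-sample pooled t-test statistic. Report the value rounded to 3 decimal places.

x̄₁=28.588, s₁=10.363, n₁=17
x̄₂=59.826, s₂=9.571, n₂=23
s_p² = [16·10.363² + 22·9.571²]/38 = 98.2479
SE = √(s_p²·(1/17+1/23)) = 3.1703
t = (28.588−59.826)/3.1703 = -9.8532
df = 38

test statistic = -9.853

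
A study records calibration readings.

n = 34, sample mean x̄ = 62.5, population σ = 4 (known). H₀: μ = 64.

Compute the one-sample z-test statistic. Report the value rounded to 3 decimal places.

test statistic = -2.187

SE = σ/√n = 4/√34 = 0.6860
z = (x̄−μ₀)/SE = (62.5−64)/0.6860 = -2.1866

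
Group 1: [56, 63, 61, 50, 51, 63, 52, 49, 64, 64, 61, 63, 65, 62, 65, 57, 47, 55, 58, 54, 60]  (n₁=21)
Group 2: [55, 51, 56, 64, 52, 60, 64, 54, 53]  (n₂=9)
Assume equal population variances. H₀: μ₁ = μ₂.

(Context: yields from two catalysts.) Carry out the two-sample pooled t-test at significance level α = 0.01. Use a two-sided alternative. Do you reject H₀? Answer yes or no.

x̄₁=58.095, s₁=5.761, n₁=21
x̄₂=56.556, s₂=4.953, n₂=9
s_p² = [20·5.761² + 8·4.953²]/28 = 30.7154
SE = √(s_p²·(1/21+1/9)) = 2.2080
t = (58.095−56.556)/2.2080 = 0.6973
df = 28
p-value (two-sided) = 0.49136
At α=0.01: p ≥ α → fail to reject H₀

reject H₀: no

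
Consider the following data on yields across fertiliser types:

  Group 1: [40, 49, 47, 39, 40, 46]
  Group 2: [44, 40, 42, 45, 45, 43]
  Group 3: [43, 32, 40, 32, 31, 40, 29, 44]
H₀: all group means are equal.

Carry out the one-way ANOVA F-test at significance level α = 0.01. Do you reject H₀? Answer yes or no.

Group means [43.50, 43.17, 36.38], grand mean 40.550
SSB = Σnᵢ(x̄ᵢ−x̄)² = 232.742; SSW = ΣΣ(x−x̄ᵢ)² = 362.208
MSB = 232.742/2 = 116.3708; MSW = 362.208/17 = 21.3064
F = MSB/MSW = 5.4618
df = (2, 17)
p-value (upper-tail) = 0.01473
At α=0.01: p ≥ α → fail to reject H₀

reject H₀: no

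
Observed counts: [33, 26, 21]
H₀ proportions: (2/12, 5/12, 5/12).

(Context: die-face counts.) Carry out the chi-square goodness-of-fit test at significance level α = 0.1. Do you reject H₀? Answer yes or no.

n = 80; E_i = n·p_i = [13.33, 33.33, 33.33]
χ² = (33−13.33)²/13.33 + (26−33.33)²/33.33 + (21−33.33)²/33.33 = 35.1850
df = 2
p-value (upper-tail) = 0.00000
At α=0.1: p < α → reject H₀

reject H₀: yes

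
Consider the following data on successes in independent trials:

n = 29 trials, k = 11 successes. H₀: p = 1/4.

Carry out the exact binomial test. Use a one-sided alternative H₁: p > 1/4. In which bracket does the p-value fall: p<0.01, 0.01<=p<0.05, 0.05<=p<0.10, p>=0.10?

Exact binomial: n=29, k=11, p₀=1/4=0.2500
P(X≥11) from Σ C(n,i)·p₀^i·(1−p₀)^(n−i)
p-value (one-sided, H₁ greater) = 0.08554
→ bracket: 0.05<=p<0.10

p-value bracket: 0.05<=p<0.10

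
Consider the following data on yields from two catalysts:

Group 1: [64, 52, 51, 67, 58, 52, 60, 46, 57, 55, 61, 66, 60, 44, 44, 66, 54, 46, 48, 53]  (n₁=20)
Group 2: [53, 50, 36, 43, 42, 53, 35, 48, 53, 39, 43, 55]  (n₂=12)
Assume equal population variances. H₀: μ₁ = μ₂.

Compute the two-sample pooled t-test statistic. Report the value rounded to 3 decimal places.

test statistic = 3.503

x̄₁=55.200, s₁=7.459, n₁=20
x̄₂=45.833, s₂=7.082, n₂=12
s_p² = [19·7.459² + 11·7.082²]/30 = 53.6289
SE = √(s_p²·(1/20+1/12)) = 2.6740
t = (55.200−45.833)/2.6740 = 3.5028
df = 30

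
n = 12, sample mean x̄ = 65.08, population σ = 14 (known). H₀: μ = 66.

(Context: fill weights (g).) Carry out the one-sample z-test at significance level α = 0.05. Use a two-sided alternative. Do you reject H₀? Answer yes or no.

SE = σ/√n = 14/√12 = 4.0415
z = (x̄−μ₀)/SE = (65.08−66)/4.0415 = -0.2276
p-value (two-sided) = 0.81993
At α=0.05: p ≥ α → fail to reject H₀

reject H₀: no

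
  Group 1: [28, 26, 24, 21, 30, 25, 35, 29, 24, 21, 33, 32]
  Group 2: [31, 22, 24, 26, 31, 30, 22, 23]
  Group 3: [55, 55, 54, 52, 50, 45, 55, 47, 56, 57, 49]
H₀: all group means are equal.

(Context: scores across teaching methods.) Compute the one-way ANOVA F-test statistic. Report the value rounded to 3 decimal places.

test statistic = 128.183

Group means [27.33, 26.12, 52.27], grand mean 35.871
SSB = Σnᵢ(x̄ᵢ−x̄)² = 4593.760; SSW = ΣΣ(x−x̄ᵢ)² = 501.723
MSB = 4593.760/2 = 2296.8802; MSW = 501.723/28 = 17.9187
F = MSB/MSW = 128.1834
df = (2, 28)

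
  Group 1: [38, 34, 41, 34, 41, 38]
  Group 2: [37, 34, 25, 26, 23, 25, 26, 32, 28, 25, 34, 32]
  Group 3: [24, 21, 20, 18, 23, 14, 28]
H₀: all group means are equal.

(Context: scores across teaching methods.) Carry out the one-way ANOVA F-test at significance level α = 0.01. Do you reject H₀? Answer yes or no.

reject H₀: yes

Group means [37.67, 28.92, 21.14], grand mean 28.840
SSB = Σnᵢ(x̄ᵢ−x̄)² = 882.253; SSW = ΣΣ(x−x̄ᵢ)² = 405.107
MSB = 882.253/2 = 441.1264; MSW = 405.107/22 = 18.4140
F = MSB/MSW = 23.9561
df = (2, 22)
p-value (upper-tail) = 0.00000
At α=0.01: p < α → reject H₀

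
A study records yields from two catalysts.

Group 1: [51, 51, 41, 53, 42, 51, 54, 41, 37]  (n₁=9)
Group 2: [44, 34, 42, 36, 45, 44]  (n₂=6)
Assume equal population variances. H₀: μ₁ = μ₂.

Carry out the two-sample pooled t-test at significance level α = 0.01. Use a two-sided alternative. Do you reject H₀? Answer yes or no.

x̄₁=46.778, s₁=6.418, n₁=9
x̄₂=40.833, s₂=4.665, n₂=6
s_p² = [8·6.418² + 5·4.665²]/13 = 33.7222
SE = √(s_p²·(1/9+1/6)) = 3.0606
t = (46.778−40.833)/3.0606 = 1.9422
df = 13
p-value (two-sided) = 0.07409
At α=0.01: p ≥ α → fail to reject H₀

reject H₀: no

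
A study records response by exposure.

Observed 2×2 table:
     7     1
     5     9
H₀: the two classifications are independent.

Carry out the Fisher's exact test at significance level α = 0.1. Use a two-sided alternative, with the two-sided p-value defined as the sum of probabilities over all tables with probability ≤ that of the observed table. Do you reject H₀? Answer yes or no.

reject H₀: yes

Margins: r₁=8, r₂=14, c₁=12, c₂=10, n=22
p_obs = C(8,7)·C(14,5)/C(22,12); sum pmf over tables with pmf ≤ p_obs
p-value (two-sided) = 0.03096
At α=0.1: p < α → reject H₀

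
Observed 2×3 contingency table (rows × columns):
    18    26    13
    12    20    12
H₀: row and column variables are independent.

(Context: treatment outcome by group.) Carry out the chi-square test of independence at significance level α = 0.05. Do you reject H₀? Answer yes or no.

Row totals [57, 44], col totals [30, 46, 25], n=101
χ² = (18−16.93)²/16.93 + (26−25.96)²/25.96 + (13−14.11)²/14.11 + (12−13.07)²/13.07 + (20−20.04)²/20.04 + (12−10.89)²/10.89 = 0.3552
df = 2
p-value (upper-tail) = 0.83727
At α=0.05: p ≥ α → fail to reject H₀

reject H₀: no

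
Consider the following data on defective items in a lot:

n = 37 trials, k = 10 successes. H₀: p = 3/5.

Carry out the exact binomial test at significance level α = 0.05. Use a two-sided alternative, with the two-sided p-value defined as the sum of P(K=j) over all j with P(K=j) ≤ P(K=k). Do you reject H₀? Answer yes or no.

Exact binomial: n=37, k=10, p₀=3/5=0.6000
P(X=j) = C(n,j)·p₀^j·(1−p₀)^(n−j); p = Σ P(X=j) over j with P(X=j) ≤ P(X=10)
p-value (two-sided) = 0.00007
At α=0.05: p < α → reject H₀

reject H₀: yes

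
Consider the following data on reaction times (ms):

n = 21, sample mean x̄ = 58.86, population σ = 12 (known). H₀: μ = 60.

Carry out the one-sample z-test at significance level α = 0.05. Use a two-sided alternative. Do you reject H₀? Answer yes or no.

SE = σ/√n = 12/√21 = 2.6186
z = (x̄−μ₀)/SE = (58.86−60)/2.6186 = -0.4353
p-value (two-sided) = 0.66331
At α=0.05: p ≥ α → fail to reject H₀

reject H₀: no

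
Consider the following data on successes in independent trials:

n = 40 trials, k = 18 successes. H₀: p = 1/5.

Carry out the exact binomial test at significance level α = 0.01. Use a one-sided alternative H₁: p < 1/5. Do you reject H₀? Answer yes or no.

Exact binomial: n=40, k=18, p₀=1/5=0.2000
P(X≤18) from Σ C(n,i)·p₀^i·(1−p₀)^(n−i)
p-value (one-sided, H₁ less) = 0.99991
At α=0.01: p ≥ α → fail to reject H₀

reject H₀: no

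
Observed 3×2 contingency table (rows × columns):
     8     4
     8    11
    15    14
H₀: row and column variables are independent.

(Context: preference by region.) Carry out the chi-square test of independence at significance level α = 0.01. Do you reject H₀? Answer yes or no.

Row totals [12, 19, 29], col totals [31, 29], n=60
χ² = (8−6.20)²/6.20 + (4−5.80)²/5.80 + (8−9.82)²/9.82 + (11−9.18)²/9.18 + (15−14.98)²/14.98 + (14−14.02)²/14.02 = 1.7768
df = 2
p-value (upper-tail) = 0.41131
At α=0.01: p ≥ α → fail to reject H₀

reject H₀: no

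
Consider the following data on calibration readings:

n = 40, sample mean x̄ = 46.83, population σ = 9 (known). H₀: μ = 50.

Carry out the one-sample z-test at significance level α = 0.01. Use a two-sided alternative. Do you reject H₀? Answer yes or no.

SE = σ/√n = 9/√40 = 1.4230
z = (x̄−μ₀)/SE = (46.83−50)/1.4230 = -2.2276
p-value (two-sided) = 0.02590
At α=0.01: p ≥ α → fail to reject H₀

reject H₀: no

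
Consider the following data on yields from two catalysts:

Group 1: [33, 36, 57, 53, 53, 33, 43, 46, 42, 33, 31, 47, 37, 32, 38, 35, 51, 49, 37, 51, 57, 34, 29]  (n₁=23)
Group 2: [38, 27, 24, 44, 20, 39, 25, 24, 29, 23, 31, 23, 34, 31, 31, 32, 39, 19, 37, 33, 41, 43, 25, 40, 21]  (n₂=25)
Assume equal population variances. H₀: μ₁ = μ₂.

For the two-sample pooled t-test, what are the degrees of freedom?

degrees of freedom = 46

df = n₁ + n₂ − 2 = 23 + 25 − 2 = 46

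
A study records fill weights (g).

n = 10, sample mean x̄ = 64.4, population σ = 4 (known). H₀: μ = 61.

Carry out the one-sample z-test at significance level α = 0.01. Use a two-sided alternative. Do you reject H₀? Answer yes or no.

reject H₀: yes

SE = σ/√n = 4/√10 = 1.2649
z = (x̄−μ₀)/SE = (64.4−61)/1.2649 = 2.6879
p-value (two-sided) = 0.00719
At α=0.01: p < α → reject H₀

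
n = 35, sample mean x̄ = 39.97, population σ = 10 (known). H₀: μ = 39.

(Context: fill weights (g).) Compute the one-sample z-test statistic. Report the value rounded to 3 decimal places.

test statistic = 0.574

SE = σ/√n = 10/√35 = 1.6903
z = (x̄−μ₀)/SE = (39.97−39)/1.6903 = 0.5739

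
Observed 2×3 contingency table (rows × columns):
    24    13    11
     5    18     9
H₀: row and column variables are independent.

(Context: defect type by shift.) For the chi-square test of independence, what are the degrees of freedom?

degrees of freedom = 2

df = (r−1)(c−1) = (2−1)·(3−1) = 2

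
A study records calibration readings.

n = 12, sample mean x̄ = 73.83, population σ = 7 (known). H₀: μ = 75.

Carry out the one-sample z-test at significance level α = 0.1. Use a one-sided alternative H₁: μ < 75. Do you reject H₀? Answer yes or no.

SE = σ/√n = 7/√12 = 2.0207
z = (x̄−μ₀)/SE = (73.83−75)/2.0207 = -0.5790
p-value (one-sided, H₁ less) = 0.28129
At α=0.1: p ≥ α → fail to reject H₀

reject H₀: no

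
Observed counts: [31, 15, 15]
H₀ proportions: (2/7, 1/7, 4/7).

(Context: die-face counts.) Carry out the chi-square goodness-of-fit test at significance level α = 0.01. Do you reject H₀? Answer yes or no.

reject H₀: yes

n = 61; E_i = n·p_i = [17.43, 8.71, 34.86]
χ² = (31−17.43)²/17.43 + (15−8.71)²/8.71 + (15−34.86)²/34.86 = 26.4139
df = 2
p-value (upper-tail) = 0.00000
At α=0.01: p < α → reject H₀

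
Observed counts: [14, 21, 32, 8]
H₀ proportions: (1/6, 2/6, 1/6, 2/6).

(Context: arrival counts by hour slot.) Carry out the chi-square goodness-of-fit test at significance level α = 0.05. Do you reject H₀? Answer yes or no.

reject H₀: yes

n = 75; E_i = n·p_i = [12.50, 25.00, 12.50, 25.00]
χ² = (14−12.50)²/12.50 + (21−25.00)²/25.00 + (32−12.50)²/12.50 + (8−25.00)²/25.00 = 42.8000
df = 3
p-value (upper-tail) = 0.00000
At α=0.05: p < α → reject H₀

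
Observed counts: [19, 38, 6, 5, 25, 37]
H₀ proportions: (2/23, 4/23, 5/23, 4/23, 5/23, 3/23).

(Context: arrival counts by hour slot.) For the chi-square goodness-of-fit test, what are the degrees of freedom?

df = k − 1 = 6 − 1 = 5

degrees of freedom = 5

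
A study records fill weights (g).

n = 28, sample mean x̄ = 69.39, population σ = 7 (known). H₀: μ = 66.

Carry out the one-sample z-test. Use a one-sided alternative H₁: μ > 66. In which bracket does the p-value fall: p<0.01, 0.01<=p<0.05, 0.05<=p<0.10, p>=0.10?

SE = σ/√n = 7/√28 = 1.3229
z = (x̄−μ₀)/SE = (69.39−66)/1.3229 = 2.5626
p-value (one-sided, H₁ greater) = 0.00519
→ bracket: p<0.01

p-value bracket: p<0.01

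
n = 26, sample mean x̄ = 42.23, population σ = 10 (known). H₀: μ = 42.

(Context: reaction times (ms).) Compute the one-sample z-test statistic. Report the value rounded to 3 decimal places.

SE = σ/√n = 10/√26 = 1.9612
z = (x̄−μ₀)/SE = (42.23−42)/1.9612 = 0.1173

test statistic = 0.117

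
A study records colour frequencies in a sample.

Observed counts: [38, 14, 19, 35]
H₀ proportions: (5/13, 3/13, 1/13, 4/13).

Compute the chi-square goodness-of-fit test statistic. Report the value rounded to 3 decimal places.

test statistic = 19.264

n = 106; E_i = n·p_i = [40.77, 24.46, 8.15, 32.62]
χ² = (38−40.77)²/40.77 + (14−24.46)²/24.46 + (19−8.15)²/8.15 + (35−32.62)²/32.62 = 19.2640
df = 3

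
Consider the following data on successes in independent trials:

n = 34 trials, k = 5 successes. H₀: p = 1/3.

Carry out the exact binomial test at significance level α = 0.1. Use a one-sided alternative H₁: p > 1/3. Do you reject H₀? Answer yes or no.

Exact binomial: n=34, k=5, p₀=1/3=0.3333
P(X≥5) from Σ C(n,i)·p₀^i·(1−p₀)^(n−i)
p-value (one-sided, H₁ greater) = 0.99608
At α=0.1: p ≥ α → fail to reject H₀

reject H₀: no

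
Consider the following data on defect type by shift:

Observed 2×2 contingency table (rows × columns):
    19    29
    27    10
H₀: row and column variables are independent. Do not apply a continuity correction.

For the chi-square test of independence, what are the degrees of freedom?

degrees of freedom = 1

df = (r−1)(c−1) = (2−1)·(2−1) = 1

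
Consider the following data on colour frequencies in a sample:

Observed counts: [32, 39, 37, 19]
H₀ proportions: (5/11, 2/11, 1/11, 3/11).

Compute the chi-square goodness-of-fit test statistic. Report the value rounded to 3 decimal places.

n = 127; E_i = n·p_i = [57.73, 23.09, 11.55, 34.64]
χ² = (32−57.73)²/57.73 + (39−23.09)²/23.09 + (37−11.55)²/11.55 + (19−34.64)²/34.64 = 85.6060
df = 3

test statistic = 85.606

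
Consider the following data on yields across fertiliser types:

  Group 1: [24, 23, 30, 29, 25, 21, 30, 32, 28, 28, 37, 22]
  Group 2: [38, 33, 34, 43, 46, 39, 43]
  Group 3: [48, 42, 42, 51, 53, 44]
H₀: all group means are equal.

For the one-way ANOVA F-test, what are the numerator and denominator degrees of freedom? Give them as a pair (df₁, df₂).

degrees of freedom = [2, 22]

k = 3 groups, N = 25 total
df = (k−1, N−k) = (3−1, 25−3) = (2, 22)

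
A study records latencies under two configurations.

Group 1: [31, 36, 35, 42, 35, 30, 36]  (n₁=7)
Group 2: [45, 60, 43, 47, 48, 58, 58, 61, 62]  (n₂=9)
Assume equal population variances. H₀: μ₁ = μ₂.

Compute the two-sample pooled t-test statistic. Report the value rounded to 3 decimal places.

x̄₁=35.000, s₁=3.916, n₁=7
x̄₂=53.556, s₂=7.634, n₂=9
s_p² = [6·3.916² + 8·7.634²]/14 = 39.8730
SE = √(s_p²·(1/7+1/9)) = 3.1822
t = (35.000−53.556)/3.1822 = -5.8310
df = 14

test statistic = -5.831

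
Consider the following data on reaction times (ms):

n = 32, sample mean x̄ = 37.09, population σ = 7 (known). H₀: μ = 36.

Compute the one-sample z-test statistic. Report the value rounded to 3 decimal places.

test statistic = 0.881

SE = σ/√n = 7/√32 = 1.2374
z = (x̄−μ₀)/SE = (37.09−36)/1.2374 = 0.8809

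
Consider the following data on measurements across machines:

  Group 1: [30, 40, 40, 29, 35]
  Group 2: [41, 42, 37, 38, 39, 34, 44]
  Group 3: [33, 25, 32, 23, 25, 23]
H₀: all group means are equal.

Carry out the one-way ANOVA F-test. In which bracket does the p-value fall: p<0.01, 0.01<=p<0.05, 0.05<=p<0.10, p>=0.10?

p-value bracket: p<0.01

Group means [34.80, 39.29, 26.83], grand mean 33.889
SSB = Σnᵢ(x̄ᵢ−x̄)² = 506.716; SSW = ΣΣ(x−x̄ᵢ)² = 279.062
MSB = 506.716/2 = 253.3579; MSW = 279.062/15 = 18.6041
F = MSB/MSW = 13.6184
df = (2, 15)
p-value (upper-tail) = 0.00042
→ bracket: p<0.01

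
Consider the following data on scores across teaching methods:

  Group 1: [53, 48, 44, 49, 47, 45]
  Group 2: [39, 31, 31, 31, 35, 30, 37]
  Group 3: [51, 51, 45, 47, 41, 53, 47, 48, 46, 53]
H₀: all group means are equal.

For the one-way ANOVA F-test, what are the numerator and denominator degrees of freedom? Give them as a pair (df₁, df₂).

k = 3 groups, N = 23 total
df = (k−1, N−k) = (3−1, 23−3) = (2, 20)

degrees of freedom = [2, 20]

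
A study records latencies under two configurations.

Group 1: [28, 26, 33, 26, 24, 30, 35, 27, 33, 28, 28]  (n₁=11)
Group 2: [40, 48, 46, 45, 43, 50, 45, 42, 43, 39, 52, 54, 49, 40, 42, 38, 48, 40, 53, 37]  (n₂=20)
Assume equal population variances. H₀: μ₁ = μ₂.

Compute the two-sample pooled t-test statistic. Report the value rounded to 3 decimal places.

test statistic = -9.090

x̄₁=28.909, s₁=3.448, n₁=11
x̄₂=44.700, s₂=5.141, n₂=20
s_p² = [10·3.448² + 19·5.141²]/29 = 21.4176
SE = √(s_p²·(1/11+1/20)) = 1.7372
t = (28.909−44.700)/1.7372 = -9.0898
df = 29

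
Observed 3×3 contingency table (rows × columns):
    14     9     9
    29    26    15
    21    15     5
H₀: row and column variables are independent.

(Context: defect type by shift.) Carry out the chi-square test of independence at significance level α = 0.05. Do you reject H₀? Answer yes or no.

Row totals [32, 70, 41], col totals [64, 50, 29], n=143
χ² = (14−14.32)²/14.32 + (9−11.19)²/11.19 + (9−6.49)²/6.49 + (29−31.33)²/31.33 + (26−24.48)²/24.48 + (15−14.20)²/14.20 + (21−18.35)²/18.35 + (15−14.34)²/14.34 + (5−8.31)²/8.31 = 3.4552
df = 4
p-value (upper-tail) = 0.48472
At α=0.05: p ≥ α → fail to reject H₀

reject H₀: no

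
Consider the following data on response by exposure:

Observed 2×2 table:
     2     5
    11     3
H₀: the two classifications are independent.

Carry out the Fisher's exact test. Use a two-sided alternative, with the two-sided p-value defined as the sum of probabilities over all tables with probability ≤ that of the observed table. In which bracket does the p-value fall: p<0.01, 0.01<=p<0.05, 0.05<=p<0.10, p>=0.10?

Margins: r₁=7, r₂=14, c₁=13, c₂=8, n=21
p_obs = C(7,2)·C(14,11)/C(21,13); sum pmf over tables with pmf ≤ p_obs
p-value (two-sided) = 0.05552
→ bracket: 0.05<=p<0.10

p-value bracket: 0.05<=p<0.10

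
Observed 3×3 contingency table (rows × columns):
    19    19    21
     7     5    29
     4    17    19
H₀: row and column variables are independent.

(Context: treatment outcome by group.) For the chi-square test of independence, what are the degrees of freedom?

degrees of freedom = 4

df = (r−1)(c−1) = (3−1)·(3−1) = 4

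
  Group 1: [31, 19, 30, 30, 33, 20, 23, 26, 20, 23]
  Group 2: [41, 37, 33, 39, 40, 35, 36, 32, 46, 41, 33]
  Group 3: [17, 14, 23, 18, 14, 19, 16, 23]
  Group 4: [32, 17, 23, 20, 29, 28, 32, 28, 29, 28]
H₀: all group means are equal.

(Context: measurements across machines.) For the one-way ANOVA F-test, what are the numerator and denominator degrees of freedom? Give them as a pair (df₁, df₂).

degrees of freedom = [3, 35]

k = 4 groups, N = 39 total
df = (k−1, N−k) = (4−1, 39−4) = (3, 35)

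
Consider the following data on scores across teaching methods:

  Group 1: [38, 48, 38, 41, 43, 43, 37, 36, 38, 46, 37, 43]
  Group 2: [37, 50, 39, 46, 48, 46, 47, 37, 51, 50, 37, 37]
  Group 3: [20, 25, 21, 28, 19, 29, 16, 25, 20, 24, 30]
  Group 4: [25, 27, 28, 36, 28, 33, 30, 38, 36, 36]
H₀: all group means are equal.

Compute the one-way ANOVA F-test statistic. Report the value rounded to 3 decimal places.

test statistic = 42.082

Group means [40.67, 43.75, 23.36, 31.70], grand mean 35.267
SSB = Σnᵢ(x̄ᵢ−x̄)² = 2899.238; SSW = ΣΣ(x−x̄ᵢ)² = 941.562
MSB = 2899.238/3 = 966.4126; MSW = 941.562/41 = 22.9649
F = MSB/MSW = 42.0821
df = (3, 41)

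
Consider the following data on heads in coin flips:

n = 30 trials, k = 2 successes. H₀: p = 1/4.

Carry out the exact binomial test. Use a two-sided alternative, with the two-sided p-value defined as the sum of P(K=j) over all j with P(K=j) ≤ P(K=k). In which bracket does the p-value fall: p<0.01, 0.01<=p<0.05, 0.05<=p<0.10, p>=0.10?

Exact binomial: n=30, k=2, p₀=1/4=0.2500
P(X=j) = C(n,j)·p₀^j·(1−p₀)^(n−j); p = Σ P(X=j) over j with P(X=j) ≤ P(X=2)
p-value (two-sided) = 0.01878
→ bracket: 0.01<=p<0.05

p-value bracket: 0.01<=p<0.05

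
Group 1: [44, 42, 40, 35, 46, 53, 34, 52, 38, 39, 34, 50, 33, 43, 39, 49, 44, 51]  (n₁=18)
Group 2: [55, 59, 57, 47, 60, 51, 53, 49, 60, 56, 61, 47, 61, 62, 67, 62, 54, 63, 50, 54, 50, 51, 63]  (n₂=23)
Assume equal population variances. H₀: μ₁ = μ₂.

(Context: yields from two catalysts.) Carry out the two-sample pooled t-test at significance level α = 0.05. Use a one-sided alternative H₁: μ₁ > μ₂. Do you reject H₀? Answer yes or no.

x̄₁=42.556, s₁=6.555, n₁=18
x̄₂=56.174, s₂=5.773, n₂=23
s_p² = [17·6.555² + 22·5.773²]/39 = 37.5320
SE = √(s_p²·(1/18+1/23)) = 1.9279
t = (42.556−56.174)/1.9279 = -7.0637
df = 39
p-value (one-sided, H₁ greater) = 1.00000
At α=0.05: p ≥ α → fail to reject H₀

reject H₀: no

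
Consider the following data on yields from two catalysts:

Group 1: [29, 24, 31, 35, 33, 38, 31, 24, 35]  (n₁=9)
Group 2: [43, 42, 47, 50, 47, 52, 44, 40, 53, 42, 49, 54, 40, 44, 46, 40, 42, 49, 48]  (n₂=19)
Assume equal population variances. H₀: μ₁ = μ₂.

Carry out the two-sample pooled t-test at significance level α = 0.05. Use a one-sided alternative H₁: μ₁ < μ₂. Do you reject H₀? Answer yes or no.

reject H₀: yes

x̄₁=31.111, s₁=4.833, n₁=9
x̄₂=45.895, s₂=4.483, n₂=19
s_p² = [8·4.833² + 18·4.483²]/26 = 21.1030
SE = √(s_p²·(1/9+1/19)) = 1.8589
t = (31.111−45.895)/1.8589 = -7.9529
df = 26
p-value (one-sided, H₁ less) = 0.00000
At α=0.05: p < α → reject H₀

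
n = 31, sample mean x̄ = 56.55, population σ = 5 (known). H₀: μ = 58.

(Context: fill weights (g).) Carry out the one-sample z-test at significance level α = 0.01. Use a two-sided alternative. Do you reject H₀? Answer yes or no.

SE = σ/√n = 5/√31 = 0.8980
z = (x̄−μ₀)/SE = (56.55−58)/0.8980 = -1.6147
p-value (two-sided) = 0.10639
At α=0.01: p ≥ α → fail to reject H₀

reject H₀: no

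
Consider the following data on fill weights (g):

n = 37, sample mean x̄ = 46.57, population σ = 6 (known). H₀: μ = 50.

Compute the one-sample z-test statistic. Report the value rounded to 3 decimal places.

SE = σ/√n = 6/√37 = 0.9864
z = (x̄−μ₀)/SE = (46.57−50)/0.9864 = -3.4773

test statistic = -3.477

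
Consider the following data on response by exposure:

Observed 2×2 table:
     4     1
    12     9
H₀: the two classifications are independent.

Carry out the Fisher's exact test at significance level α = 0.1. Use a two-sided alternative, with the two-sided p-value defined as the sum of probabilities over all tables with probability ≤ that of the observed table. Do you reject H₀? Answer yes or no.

reject H₀: no

Margins: r₁=5, r₂=21, c₁=16, c₂=10, n=26
p_obs = C(5,4)·C(21,12)/C(26,16); sum pmf over tables with pmf ≤ p_obs
p-value (two-sided) = 0.61690
At α=0.1: p ≥ α → fail to reject H₀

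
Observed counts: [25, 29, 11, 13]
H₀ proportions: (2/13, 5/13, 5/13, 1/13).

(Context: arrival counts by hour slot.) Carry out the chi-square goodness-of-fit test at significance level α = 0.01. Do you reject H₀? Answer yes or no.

n = 78; E_i = n·p_i = [12.00, 30.00, 30.00, 6.00]
χ² = (25−12.00)²/12.00 + (29−30.00)²/30.00 + (11−30.00)²/30.00 + (13−6.00)²/6.00 = 34.3167
df = 3
p-value (upper-tail) = 0.00000
At α=0.01: p < α → reject H₀

reject H₀: yes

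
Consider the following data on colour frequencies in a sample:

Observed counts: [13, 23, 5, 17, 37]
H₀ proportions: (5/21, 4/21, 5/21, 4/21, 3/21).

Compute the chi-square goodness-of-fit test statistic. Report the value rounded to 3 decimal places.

n = 95; E_i = n·p_i = [22.62, 18.10, 22.62, 18.10, 13.57]
χ² = (13−22.62)²/22.62 + (23−18.10)²/18.10 + (5−22.62)²/22.62 + (17−18.10)²/18.10 + (37−13.57)²/13.57 = 59.6558
df = 4

test statistic = 59.656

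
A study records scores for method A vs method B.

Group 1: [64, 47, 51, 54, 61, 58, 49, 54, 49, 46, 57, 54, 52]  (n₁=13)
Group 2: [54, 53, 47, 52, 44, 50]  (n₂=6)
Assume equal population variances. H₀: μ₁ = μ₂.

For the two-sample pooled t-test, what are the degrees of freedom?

df = n₁ + n₂ − 2 = 13 + 6 − 2 = 17

degrees of freedom = 17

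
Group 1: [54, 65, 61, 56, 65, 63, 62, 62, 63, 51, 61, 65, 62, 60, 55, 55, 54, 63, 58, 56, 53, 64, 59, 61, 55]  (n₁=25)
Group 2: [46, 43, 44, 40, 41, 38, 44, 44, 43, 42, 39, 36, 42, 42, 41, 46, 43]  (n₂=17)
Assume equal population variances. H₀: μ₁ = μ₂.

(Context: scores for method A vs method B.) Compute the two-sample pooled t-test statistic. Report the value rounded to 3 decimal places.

test statistic = 14.866

x̄₁=59.320, s₁=4.259, n₁=25
x̄₂=42.000, s₂=2.669, n₂=17
s_p² = [24·4.259² + 16·2.669²]/40 = 13.7360
SE = √(s_p²·(1/25+1/17)) = 1.1651
t = (59.320−42.000)/1.1651 = 14.8658
df = 40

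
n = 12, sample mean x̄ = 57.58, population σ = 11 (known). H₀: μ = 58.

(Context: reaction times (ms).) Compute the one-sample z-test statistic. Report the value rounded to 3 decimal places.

SE = σ/√n = 11/√12 = 3.1754
z = (x̄−μ₀)/SE = (57.58−58)/3.1754 = -0.1323

test statistic = -0.132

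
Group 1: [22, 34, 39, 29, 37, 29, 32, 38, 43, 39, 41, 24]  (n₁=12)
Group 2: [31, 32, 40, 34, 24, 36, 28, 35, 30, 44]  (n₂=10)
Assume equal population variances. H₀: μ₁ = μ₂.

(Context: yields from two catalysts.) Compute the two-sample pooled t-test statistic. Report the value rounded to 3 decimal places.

test statistic = 0.190

x̄₁=33.917, s₁=6.762, n₁=12
x̄₂=33.400, s₂=5.797, n₂=10
s_p² = [11·6.762² + 9·5.797²]/20 = 40.2658
SE = √(s_p²·(1/12+1/10)) = 2.7170
t = (33.917−33.400)/2.7170 = 0.1902
df = 20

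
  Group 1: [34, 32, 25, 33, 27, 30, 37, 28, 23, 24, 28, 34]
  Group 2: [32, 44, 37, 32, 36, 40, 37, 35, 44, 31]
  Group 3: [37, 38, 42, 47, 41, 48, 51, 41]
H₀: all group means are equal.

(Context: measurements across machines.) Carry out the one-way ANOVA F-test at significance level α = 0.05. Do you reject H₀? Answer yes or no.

Group means [29.58, 36.80, 43.12], grand mean 35.600
SSB = Σnᵢ(x̄ᵢ−x̄)² = 901.808; SSW = ΣΣ(x−x̄ᵢ)² = 591.392
MSB = 901.808/2 = 450.9042; MSW = 591.392/27 = 21.9034
F = MSB/MSW = 20.5860
df = (2, 27)
p-value (upper-tail) = 0.00000
At α=0.05: p < α → reject H₀

reject H₀: yes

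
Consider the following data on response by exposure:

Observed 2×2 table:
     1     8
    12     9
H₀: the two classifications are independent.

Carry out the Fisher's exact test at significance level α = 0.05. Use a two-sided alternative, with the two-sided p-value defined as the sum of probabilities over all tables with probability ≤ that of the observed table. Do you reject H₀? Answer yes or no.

reject H₀: yes

Margins: r₁=9, r₂=21, c₁=13, c₂=17, n=30
p_obs = C(9,1)·C(21,12)/C(30,13); sum pmf over tables with pmf ≤ p_obs
p-value (two-sided) = 0.04168
At α=0.05: p < α → reject H₀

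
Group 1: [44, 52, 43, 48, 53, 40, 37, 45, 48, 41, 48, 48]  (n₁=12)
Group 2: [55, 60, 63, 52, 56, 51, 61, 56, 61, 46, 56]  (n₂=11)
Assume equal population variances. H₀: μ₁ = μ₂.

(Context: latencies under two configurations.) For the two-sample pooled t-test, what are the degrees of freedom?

degrees of freedom = 21

df = n₁ + n₂ − 2 = 12 + 11 − 2 = 21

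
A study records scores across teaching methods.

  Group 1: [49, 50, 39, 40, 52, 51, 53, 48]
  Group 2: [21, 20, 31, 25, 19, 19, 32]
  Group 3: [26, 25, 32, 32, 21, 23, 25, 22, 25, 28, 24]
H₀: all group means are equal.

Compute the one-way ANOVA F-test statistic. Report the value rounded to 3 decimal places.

Group means [47.75, 23.86, 25.73], grand mean 32.000
SSB = Σnᵢ(x̄ᵢ−x̄)² = 2881.461; SSW = ΣΣ(x−x̄ᵢ)² = 520.539
MSB = 2881.461/2 = 1440.7305; MSW = 520.539/23 = 22.6321
F = MSB/MSW = 63.6586
df = (2, 23)

test statistic = 63.659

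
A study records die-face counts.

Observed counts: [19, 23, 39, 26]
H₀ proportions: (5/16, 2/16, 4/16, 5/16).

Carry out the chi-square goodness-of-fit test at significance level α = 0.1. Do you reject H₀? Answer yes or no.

reject H₀: yes

n = 107; E_i = n·p_i = [33.44, 13.38, 26.75, 33.44]
χ² = (19−33.44)²/33.44 + (23−13.38)²/13.38 + (39−26.75)²/26.75 + (26−33.44)²/33.44 = 20.4243
df = 3
p-value (upper-tail) = 0.00014
At α=0.1: p < α → reject H₀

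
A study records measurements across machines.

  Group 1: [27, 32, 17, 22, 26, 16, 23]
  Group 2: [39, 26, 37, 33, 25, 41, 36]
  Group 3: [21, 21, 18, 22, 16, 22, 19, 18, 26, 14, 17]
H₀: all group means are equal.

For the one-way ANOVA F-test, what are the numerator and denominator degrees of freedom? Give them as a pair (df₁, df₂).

k = 3 groups, N = 25 total
df = (k−1, N−k) = (3−1, 25−3) = (2, 22)

degrees of freedom = [2, 22]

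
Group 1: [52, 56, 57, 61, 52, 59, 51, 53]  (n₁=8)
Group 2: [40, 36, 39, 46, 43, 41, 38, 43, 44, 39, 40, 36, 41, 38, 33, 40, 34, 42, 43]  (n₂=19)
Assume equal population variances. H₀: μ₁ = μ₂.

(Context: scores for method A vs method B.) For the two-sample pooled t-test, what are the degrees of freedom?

degrees of freedom = 25

df = n₁ + n₂ − 2 = 8 + 19 − 2 = 25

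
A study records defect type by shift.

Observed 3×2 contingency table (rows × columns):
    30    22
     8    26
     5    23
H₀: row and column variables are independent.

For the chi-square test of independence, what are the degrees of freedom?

degrees of freedom = 2

df = (r−1)(c−1) = (3−1)·(2−1) = 2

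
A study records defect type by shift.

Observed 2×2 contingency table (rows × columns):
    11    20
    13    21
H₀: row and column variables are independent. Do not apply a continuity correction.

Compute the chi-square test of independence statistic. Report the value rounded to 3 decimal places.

test statistic = 0.053

Row totals [31, 34], col totals [24, 41], n=65
χ² = (11−11.45)²/11.45 + (20−19.55)²/19.55 + (13−12.55)²/12.55 + (21−21.45)²/21.45 = 0.0527
df = 1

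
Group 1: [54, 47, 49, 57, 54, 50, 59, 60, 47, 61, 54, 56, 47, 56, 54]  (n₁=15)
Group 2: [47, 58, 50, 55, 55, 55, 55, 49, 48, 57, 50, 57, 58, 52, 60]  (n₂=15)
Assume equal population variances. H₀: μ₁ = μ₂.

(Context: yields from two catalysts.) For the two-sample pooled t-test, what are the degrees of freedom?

degrees of freedom = 28

df = n₁ + n₂ − 2 = 15 + 15 − 2 = 28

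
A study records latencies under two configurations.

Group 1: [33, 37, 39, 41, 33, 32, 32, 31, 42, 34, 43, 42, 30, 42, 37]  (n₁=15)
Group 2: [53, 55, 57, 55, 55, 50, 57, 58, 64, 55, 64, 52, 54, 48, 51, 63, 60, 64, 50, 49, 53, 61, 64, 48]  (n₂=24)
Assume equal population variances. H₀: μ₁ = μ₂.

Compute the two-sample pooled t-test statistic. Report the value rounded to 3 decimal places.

test statistic = -11.446

x̄₁=36.533, s₁=4.658, n₁=15
x̄₂=55.833, s₂=5.387, n₂=24
s_p² = [14·4.658² + 23·5.387²]/37 = 26.2450
SE = √(s_p²·(1/15+1/24)) = 1.6862
t = (36.533−55.833)/1.6862 = -11.4460
df = 37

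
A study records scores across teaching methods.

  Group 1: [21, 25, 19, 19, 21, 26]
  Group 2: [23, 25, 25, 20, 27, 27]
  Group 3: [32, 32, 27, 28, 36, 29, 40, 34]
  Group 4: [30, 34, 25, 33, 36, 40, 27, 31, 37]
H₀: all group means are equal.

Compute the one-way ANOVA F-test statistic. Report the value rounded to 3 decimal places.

Group means [21.83, 24.50, 32.25, 32.56], grand mean 28.586
SSB = Σnᵢ(x̄ᵢ−x̄)² = 622.979; SSW = ΣΣ(x−x̄ᵢ)² = 400.056
MSB = 622.979/3 = 207.6596; MSW = 400.056/25 = 16.0022
F = MSB/MSW = 12.9769
df = (3, 25)

test statistic = 12.977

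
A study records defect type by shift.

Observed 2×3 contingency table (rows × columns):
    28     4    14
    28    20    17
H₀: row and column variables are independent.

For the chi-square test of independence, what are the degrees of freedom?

df = (r−1)(c−1) = (2−1)·(3−1) = 2

degrees of freedom = 2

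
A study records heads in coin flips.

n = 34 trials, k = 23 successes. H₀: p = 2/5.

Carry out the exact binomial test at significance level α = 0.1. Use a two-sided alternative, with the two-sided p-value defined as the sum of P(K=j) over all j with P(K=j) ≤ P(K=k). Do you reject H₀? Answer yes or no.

Exact binomial: n=34, k=23, p₀=2/5=0.4000
P(X=j) = C(n,j)·p₀^j·(1−p₀)^(n−j); p = Σ P(X=j) over j with P(X=j) ≤ P(X=23)
p-value (two-sided) = 0.00135
At α=0.1: p < α → reject H₀

reject H₀: yes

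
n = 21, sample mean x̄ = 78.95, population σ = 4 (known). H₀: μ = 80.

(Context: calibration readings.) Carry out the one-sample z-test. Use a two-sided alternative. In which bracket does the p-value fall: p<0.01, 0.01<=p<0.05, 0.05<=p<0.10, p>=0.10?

p-value bracket: p>=0.10

SE = σ/√n = 4/√21 = 0.8729
z = (x̄−μ₀)/SE = (78.95−80)/0.8729 = -1.2029
p-value (two-sided) = 0.22900
→ bracket: p>=0.10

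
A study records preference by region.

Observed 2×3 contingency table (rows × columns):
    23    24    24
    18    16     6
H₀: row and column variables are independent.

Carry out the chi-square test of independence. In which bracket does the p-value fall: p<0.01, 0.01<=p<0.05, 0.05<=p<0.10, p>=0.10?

p-value bracket: 0.05<=p<0.10

Row totals [71, 40], col totals [41, 40, 30], n=111
χ² = (23−26.23)²/26.23 + (24−25.59)²/25.59 + (24−19.19)²/19.19 + (18−14.77)²/14.77 + (16−14.41)²/14.41 + (6−10.81)²/10.81 = 4.7203
df = 2
p-value (upper-tail) = 0.09441
→ bracket: 0.05<=p<0.10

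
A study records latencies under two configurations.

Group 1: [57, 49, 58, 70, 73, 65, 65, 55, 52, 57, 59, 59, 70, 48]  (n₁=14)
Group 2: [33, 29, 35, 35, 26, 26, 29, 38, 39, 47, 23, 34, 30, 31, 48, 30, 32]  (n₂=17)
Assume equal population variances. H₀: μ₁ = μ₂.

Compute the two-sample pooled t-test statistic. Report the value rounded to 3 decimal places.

x̄₁=59.786, s₁=7.827, n₁=14
x̄₂=33.235, s₂=6.815, n₂=17
s_p² = [13·7.827² + 16·6.815²]/29 = 53.0833
SE = √(s_p²·(1/14+1/17)) = 2.6295
t = (59.786−33.235)/2.6295 = 10.0972
df = 29

test statistic = 10.097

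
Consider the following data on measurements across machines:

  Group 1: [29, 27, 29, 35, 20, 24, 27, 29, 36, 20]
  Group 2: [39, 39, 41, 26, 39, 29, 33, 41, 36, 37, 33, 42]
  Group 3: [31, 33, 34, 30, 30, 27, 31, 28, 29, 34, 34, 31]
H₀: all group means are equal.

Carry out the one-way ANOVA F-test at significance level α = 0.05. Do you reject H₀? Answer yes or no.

reject H₀: yes

Group means [27.60, 36.25, 31.00], grand mean 31.853
SSB = Σnᵢ(x̄ᵢ−x̄)² = 421.615; SSW = ΣΣ(x−x̄ᵢ)² = 602.650
MSB = 421.615/2 = 210.8074; MSW = 602.650/31 = 19.4403
F = MSB/MSW = 10.8438
df = (2, 31)
p-value (upper-tail) = 0.00027
At α=0.05: p < α → reject H₀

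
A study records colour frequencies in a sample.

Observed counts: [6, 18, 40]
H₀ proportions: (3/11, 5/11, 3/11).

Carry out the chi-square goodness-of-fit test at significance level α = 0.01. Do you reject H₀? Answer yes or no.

reject H₀: yes

n = 64; E_i = n·p_i = [17.45, 29.09, 17.45]
χ² = (6−17.45)²/17.45 + (18−29.09)²/29.09 + (40−17.45)²/17.45 = 40.8667
df = 2
p-value (upper-tail) = 0.00000
At α=0.01: p < α → reject H₀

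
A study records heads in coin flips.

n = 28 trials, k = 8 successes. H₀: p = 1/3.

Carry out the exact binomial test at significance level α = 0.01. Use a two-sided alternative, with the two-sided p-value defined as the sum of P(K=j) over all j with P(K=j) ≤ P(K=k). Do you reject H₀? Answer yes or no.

Exact binomial: n=28, k=8, p₀=1/3=0.3333
P(X=j) = C(n,j)·p₀^j·(1−p₀)^(n−j); p = Σ P(X=j) over j with P(X=j) ≤ P(X=8)
p-value (two-sided) = 0.69133
At α=0.01: p ≥ α → fail to reject H₀

reject H₀: no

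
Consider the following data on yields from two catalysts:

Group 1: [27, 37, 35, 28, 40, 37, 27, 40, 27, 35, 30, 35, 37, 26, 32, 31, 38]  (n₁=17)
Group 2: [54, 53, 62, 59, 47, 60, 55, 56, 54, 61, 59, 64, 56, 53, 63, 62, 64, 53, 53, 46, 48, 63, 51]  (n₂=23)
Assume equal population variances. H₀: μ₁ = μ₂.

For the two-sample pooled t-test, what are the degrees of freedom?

degrees of freedom = 38

df = n₁ + n₂ − 2 = 17 + 23 − 2 = 38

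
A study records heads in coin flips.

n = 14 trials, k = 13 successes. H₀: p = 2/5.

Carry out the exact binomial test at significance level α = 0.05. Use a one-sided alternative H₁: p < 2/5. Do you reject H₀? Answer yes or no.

Exact binomial: n=14, k=13, p₀=2/5=0.4000
P(X≤13) from Σ C(n,i)·p₀^i·(1−p₀)^(n−i)
p-value (one-sided, H₁ less) = 1.00000
At α=0.05: p ≥ α → fail to reject H₀

reject H₀: no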